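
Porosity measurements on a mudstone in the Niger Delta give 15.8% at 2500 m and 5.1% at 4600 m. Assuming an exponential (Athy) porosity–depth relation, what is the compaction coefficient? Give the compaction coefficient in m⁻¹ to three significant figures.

Working in km (1 km = 1000 m; k in km⁻¹ = k in m⁻¹ × 1000):
Athy: phi(Z) = phi₀ e^(−kZ) ⇒ phi₁/phi₂ = e^{k(Z₂−Z₁)} ⇒ k = ln(phi₁/phi₂)/(Z₂−Z₁)
k = ln(0.158/0.051) / (4.6 − 2.5) = ln(3.098) / 2.1 = 1.1308 / 2.1 = 0.5385 km⁻¹

0.000538 m⁻¹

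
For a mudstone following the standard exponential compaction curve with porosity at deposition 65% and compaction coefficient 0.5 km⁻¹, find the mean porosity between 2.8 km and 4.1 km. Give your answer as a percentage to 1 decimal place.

11.8%

⟨φ⟩ = (1/(Z₂−Z₁)) ∫ φ₀ e^(−βZ) dZ = φ₀·(e^(−β·Z₁) − e^(−β·Z₂)) / (β·(Z₂−Z₁))
e^(−0.5×2.8) = 0.2466; e^(−0.5×4.1) = 0.1287
⟨φ⟩ = 0.65 × (0.2466 − 0.1287) / (0.5 × 1.3) = 0.65 × 0.1813 = 0.1179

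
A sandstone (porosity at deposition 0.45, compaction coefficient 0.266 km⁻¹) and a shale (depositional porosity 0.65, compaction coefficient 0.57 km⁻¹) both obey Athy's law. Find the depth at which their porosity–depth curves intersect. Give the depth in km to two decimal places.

1.21 km

Set phi₀ₐ e^(−cₐz) = phi₀ᵦ e^(−cᵦz) ⇒ ln(phi₀ₐ/phi₀ᵦ) = (cₐ − cᵦ)·z
z = ln(0.45/0.65) / (0.266 − 0.57) = -0.3677 / -0.304 = 1.210 km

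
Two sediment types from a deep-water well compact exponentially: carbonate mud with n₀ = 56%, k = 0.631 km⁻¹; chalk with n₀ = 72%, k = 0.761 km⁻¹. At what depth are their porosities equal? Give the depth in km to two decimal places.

Set n₀ₐ e^(−kₐd) = n₀ᵦ e^(−kᵦd) ⇒ ln(n₀ₐ/n₀ᵦ) = (kₐ − kᵦ)·d
d = ln(0.56/0.72) / (0.631 − 0.761) = -0.2513 / -0.13 = 1.933 km

1.93 km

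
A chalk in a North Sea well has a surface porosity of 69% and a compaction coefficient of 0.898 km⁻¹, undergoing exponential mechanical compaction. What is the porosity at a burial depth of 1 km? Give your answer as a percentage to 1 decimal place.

28.1%

phi = phi₀·exp(−k·d) = 0.69 × exp(−0.898 × 1) = 0.69 × exp(−0.898)
  = 0.69 × 0.4074 = 0.2811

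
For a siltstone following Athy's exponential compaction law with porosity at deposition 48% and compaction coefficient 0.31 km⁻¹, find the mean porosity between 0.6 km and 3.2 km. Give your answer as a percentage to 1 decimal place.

⟨n⟩ = (1/(z₂−z₁)) ∫ n₀ e^(−cz) dz = n₀·(e^(−c·z₁) − e^(−c·z₂)) / (c·(z₂−z₁))
e^(−0.31×0.6) = 0.8303; e^(−0.31×3.2) = 0.3708
⟨n⟩ = 0.48 × (0.8303 − 0.3708) / (0.31 × 2.6) = 0.48 × 0.5700 = 0.2736

27.4%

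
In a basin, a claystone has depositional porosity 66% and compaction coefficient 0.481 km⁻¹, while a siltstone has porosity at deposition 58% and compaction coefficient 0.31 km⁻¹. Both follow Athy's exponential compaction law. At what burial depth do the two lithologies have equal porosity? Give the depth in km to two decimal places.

Set n₀ₐ e^(−βₐd) = n₀ᵦ e^(−βᵦd) ⇒ ln(n₀ₐ/n₀ᵦ) = (βₐ − βᵦ)·d
d = ln(0.66/0.58) / (0.481 − 0.31) = 0.1292 / 0.171 = 0.756 km

0.76 km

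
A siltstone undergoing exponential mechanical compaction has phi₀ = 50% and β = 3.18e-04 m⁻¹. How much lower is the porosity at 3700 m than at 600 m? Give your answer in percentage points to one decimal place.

Working in km (1 km = 1000 m; β in km⁻¹ = β in m⁻¹ × 1000):
phi(0.6) = 0.5·e^(−0.318×0.6) = 0.4131
phi(3.7) = 0.5·e^(−0.318×3.7) = 0.1542
Δphi = 0.4131 − 0.1542 = 0.2590

25.9 percentage points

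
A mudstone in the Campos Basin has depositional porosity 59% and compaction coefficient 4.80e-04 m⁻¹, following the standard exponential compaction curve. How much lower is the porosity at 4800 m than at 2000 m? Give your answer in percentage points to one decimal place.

Working in km (1 km = 1000 m; c in km⁻¹ = c in m⁻¹ × 1000):
φ(2) = 0.59·e^(−0.48×2) = 0.2259
φ(4.8) = 0.59·e^(−0.48×4.8) = 0.0589
Δφ = 0.2259 − 0.0589 = 0.1670

16.7 percentage points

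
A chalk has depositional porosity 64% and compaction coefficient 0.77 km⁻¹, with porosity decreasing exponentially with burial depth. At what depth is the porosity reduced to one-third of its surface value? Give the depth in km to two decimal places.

1.43 km

n/n₀ = 1/3 ⇒ exp(−c·Z) = 1/3 ⇒ Z = ln(3) / c
Z = 1.0986 / 0.77 = 1.427 km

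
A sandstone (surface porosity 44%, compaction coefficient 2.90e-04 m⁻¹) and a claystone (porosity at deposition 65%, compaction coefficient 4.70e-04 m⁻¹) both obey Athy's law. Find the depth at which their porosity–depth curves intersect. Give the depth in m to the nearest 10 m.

Working in km (1 km = 1000 m; β in km⁻¹ = β in m⁻¹ × 1000):
Set phi₀ₐ e^(−βₐd) = phi₀ᵦ e^(−βᵦd) ⇒ ln(phi₀ₐ/phi₀ᵦ) = (βₐ − βᵦ)·d
d = ln(0.44/0.65) / (0.29 − 0.47) = -0.3902 / -0.18 = 2.168 km

2170 m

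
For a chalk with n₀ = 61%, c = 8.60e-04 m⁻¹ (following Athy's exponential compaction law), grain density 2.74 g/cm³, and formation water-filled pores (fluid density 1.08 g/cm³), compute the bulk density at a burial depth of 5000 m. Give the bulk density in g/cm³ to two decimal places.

Working in km (1 km = 1000 m; c in km⁻¹ = c in m⁻¹ × 1000):
Porosity at depth: n = 0.61·exp(−0.86×5) = 0.61×0.0136 = 0.0083
Bulk density: ρ_b = (1−n)ρ_g + n·ρ_f = 0.9917×2.74 + 0.0083×1.08
       = 2.717 + 0.009 = 2.726 g/cm³

2.73 g/cm³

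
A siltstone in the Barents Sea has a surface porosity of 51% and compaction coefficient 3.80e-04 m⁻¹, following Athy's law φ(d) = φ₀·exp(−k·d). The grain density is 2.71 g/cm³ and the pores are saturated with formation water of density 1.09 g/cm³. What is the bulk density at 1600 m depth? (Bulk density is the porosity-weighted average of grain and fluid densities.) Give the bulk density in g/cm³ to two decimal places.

Working in km (1 km = 1000 m; k in km⁻¹ = k in m⁻¹ × 1000):
Porosity at depth: φ = 0.51·exp(−0.38×1.6) = 0.51×0.5444 = 0.2777
Bulk density: ρ_b = (1−φ)ρ_g + φ·ρ_f = 0.7223×2.71 + 0.2777×1.09
       = 1.958 + 0.303 = 2.260 g/cm³

2.26 g/cm³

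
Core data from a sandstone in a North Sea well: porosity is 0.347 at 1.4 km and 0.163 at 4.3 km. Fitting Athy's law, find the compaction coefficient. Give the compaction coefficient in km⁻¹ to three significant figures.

0.261 km⁻¹

Athy: n(d) = n₀ e^(−cd) ⇒ n₁/n₂ = e^{c(d₂−d₁)} ⇒ c = ln(n₁/n₂)/(d₂−d₁)
c = ln(0.347/0.163) / (4.3 − 1.4) = ln(2.129) / 2.9 = 0.7556 / 2.9 = 0.2605 km⁻¹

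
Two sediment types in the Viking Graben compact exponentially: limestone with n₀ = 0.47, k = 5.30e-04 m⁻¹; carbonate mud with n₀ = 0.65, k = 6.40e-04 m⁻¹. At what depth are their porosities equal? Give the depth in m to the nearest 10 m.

Working in km (1 km = 1000 m; k in km⁻¹ = k in m⁻¹ × 1000):
Set n₀ₐ e^(−kₐZ) = n₀ᵦ e^(−kᵦZ) ⇒ ln(n₀ₐ/n₀ᵦ) = (kₐ − kᵦ)·Z
Z = ln(0.47/0.65) / (0.53 − 0.64) = -0.3242 / -0.11 = 2.948 km

2950 m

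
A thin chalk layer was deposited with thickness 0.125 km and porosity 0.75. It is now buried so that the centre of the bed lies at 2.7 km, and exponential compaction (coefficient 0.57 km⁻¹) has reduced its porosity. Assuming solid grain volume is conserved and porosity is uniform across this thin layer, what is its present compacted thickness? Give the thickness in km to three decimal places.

0.037 km

Porosity at 2.7 km: phi = 0.75·exp(−0.57×2.7) = 0.1609
Solid-volume conservation: h(1−phi) = h₀(1−phi₀) ⇒ h = h₀·(1−phi₀)/(1−phi)
h = 0.125 × (1 − 0.75)/(1 − 0.1609) = 0.125 × 0.2980 = 0.0372 km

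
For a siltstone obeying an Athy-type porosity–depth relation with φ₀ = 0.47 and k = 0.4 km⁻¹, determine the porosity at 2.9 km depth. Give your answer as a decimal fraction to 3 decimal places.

φ = φ₀·exp(−k·Z) = 0.47 × exp(−0.4 × 2.9) = 0.47 × exp(−1.16)
  = 0.47 × 0.3135 = 0.1473

0.147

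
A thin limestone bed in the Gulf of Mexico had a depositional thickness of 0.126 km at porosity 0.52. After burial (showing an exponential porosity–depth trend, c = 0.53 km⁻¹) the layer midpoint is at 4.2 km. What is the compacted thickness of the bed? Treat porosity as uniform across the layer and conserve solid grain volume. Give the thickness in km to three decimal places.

0.064 km

Porosity at 4.2 km: φ = 0.52·exp(−0.53×4.2) = 0.0561
Solid-volume conservation: h(1−φ) = h₀(1−φ₀) ⇒ h = h₀·(1−φ₀)/(1−φ)
h = 0.126 × (1 − 0.52)/(1 − 0.0561) = 0.126 × 0.5085 = 0.0641 km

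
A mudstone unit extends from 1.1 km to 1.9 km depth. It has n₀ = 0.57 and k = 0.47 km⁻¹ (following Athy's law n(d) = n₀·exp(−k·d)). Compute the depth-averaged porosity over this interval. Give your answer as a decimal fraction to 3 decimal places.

⟨n⟩ = (1/(d₂−d₁)) ∫ n₀ e^(−kd) dd = n₀·(e^(−k·d₁) − e^(−k·d₂)) / (k·(d₂−d₁))
e^(−0.47×1.1) = 0.5963; e^(−0.47×1.9) = 0.4094
⟨n⟩ = 0.57 × (0.5963 − 0.4094) / (0.47 × 0.8) = 0.57 × 0.4970 = 0.2833

0.283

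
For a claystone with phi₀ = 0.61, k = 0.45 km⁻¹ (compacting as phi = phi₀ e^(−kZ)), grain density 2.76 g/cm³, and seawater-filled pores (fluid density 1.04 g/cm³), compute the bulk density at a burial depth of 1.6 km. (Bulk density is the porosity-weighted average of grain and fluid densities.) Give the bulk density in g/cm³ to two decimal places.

Porosity at depth: phi = 0.61·exp(−0.45×1.6) = 0.61×0.4868 = 0.2969
Bulk density: ρ_b = (1−phi)ρ_g + phi·ρ_f = 0.7031×2.76 + 0.2969×1.04
       = 1.941 + 0.309 = 2.249 g/cm³

2.25 g/cm³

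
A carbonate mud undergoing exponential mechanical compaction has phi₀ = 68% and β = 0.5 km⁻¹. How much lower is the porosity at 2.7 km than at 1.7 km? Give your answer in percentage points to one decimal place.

phi(1.7) = 0.68·e^(−0.5×1.7) = 0.2906
phi(2.7) = 0.68·e^(−0.5×2.7) = 0.1763
Δphi = 0.2906 − 0.1763 = 0.1144

11.4 percentage points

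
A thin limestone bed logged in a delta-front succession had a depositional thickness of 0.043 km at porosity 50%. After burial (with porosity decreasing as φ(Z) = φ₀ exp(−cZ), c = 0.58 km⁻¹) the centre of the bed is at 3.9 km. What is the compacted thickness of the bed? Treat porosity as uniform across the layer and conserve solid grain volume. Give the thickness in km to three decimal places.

0.023 km

Porosity at 3.9 km: φ = 0.5·exp(−0.58×3.9) = 0.0521
Solid-volume conservation: h(1−φ) = h₀(1−φ₀) ⇒ h = h₀·(1−φ₀)/(1−φ)
h = 0.043 × (1 − 0.5)/(1 − 0.0521) = 0.043 × 0.5275 = 0.0227 km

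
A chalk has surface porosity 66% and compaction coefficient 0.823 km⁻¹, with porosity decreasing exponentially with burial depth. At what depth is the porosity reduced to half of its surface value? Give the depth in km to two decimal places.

0.84 km

n/n₀ = 1/2 ⇒ exp(−k·d) = 1/2 ⇒ d = ln(2) / k
d = 0.6931 / 0.823 = 0.842 km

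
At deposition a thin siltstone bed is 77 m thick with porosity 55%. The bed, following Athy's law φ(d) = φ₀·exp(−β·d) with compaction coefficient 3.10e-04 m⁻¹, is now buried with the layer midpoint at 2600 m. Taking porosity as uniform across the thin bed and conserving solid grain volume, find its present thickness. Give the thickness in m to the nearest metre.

46 m

Working in km (1 km = 1000 m; β in km⁻¹ = β in m⁻¹ × 1000):
Porosity at 2.6 km: φ = 0.55·exp(−0.31×2.6) = 0.2457
Solid-volume conservation: h(1−φ) = h₀(1−φ₀) ⇒ h = h₀·(1−φ₀)/(1−φ)
h = 0.077 × (1 − 0.55)/(1 − 0.2457) = 0.077 × 0.5965 = 0.0459 km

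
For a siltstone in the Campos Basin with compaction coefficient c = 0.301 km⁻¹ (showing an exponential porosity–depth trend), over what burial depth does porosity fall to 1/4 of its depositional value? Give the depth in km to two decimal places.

4.61 km

φ/φ₀ = 1/4 ⇒ exp(−c·Z) = 1/4 ⇒ Z = ln(4) / c
Z = 1.3863 / 0.301 = 4.606 km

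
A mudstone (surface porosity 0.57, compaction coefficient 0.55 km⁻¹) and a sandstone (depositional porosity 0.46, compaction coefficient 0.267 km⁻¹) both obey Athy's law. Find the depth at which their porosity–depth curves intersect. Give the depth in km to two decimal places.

0.76 km

Set phi₀ₐ e^(−βₐz) = phi₀ᵦ e^(−βᵦz) ⇒ ln(phi₀ₐ/phi₀ᵦ) = (βₐ − βᵦ)·z
z = ln(0.57/0.46) / (0.55 − 0.267) = 0.2144 / 0.283 = 0.758 km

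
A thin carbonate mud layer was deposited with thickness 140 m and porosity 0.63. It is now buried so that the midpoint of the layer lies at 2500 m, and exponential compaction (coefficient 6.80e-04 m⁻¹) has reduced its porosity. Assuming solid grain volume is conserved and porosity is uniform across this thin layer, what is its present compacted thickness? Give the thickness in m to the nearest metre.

59 m

Working in km (1 km = 1000 m; β in km⁻¹ = β in m⁻¹ × 1000):
Porosity at 2.5 km: phi = 0.63·exp(−0.68×2.5) = 0.1151
Solid-volume conservation: h(1−phi) = h₀(1−phi₀) ⇒ h = h₀·(1−phi₀)/(1−phi)
h = 0.14 × (1 − 0.63)/(1 − 0.1151) = 0.14 × 0.4181 = 0.0585 km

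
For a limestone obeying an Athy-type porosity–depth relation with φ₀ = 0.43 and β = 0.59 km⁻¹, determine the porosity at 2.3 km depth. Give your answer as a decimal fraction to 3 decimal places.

0.111

φ = φ₀·exp(−β·d) = 0.43 × exp(−0.59 × 2.3) = 0.43 × exp(−1.357)
  = 0.43 × 0.2574 = 0.1107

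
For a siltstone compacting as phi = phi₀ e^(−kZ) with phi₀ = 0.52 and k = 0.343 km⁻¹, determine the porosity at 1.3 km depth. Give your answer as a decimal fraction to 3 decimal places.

0.333

phi = phi₀·exp(−k·Z) = 0.52 × exp(−0.343 × 1.3) = 0.52 × exp(−0.4459)
  = 0.52 × 0.6402 = 0.3329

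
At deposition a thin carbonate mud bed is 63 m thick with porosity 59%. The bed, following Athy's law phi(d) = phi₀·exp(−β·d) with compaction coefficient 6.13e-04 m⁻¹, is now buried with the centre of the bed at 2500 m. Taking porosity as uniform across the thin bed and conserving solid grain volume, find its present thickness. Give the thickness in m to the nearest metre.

30 m

Working in km (1 km = 1000 m; β in km⁻¹ = β in m⁻¹ × 1000):
Porosity at 2.5 km: phi = 0.59·exp(−0.613×2.5) = 0.1274
Solid-volume conservation: h(1−phi) = h₀(1−phi₀) ⇒ h = h₀·(1−phi₀)/(1−phi)
h = 0.063 × (1 − 0.59)/(1 − 0.1274) = 0.063 × 0.4699 = 0.0296 km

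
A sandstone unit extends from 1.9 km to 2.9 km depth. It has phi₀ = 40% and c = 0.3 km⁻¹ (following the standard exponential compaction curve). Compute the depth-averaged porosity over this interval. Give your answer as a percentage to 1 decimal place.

19.5%

⟨phi⟩ = (1/(d₂−d₁)) ∫ phi₀ e^(−cd) dd = phi₀·(e^(−c·d₁) − e^(−c·d₂)) / (c·(d₂−d₁))
e^(−0.3×1.9) = 0.5655; e^(−0.3×2.9) = 0.4190
⟨phi⟩ = 0.4 × (0.5655 − 0.4190) / (0.3 × 1) = 0.4 × 0.4886 = 0.1954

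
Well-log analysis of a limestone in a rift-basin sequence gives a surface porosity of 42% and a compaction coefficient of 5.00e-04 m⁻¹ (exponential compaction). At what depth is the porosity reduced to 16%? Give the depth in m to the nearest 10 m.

Working in km (1 km = 1000 m; β in km⁻¹ = β in m⁻¹ × 1000):
Invert Athy's law: z = ln(φ₀/φ) / β
z = ln(0.42/0.16) / 0.5 = ln(2.625) / 0.5 = 0.9651 / 0.5 = 1.930 km

1930 m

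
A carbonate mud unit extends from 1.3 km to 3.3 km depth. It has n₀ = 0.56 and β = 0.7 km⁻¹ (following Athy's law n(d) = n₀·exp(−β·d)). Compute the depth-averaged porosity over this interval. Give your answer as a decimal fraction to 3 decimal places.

0.121

⟨n⟩ = (1/(d₂−d₁)) ∫ n₀ e^(−βd) dd = n₀·(e^(−β·d₁) − e^(−β·d₂)) / (β·(d₂−d₁))
e^(−0.7×1.3) = 0.4025; e^(−0.7×3.3) = 0.0993
⟨n⟩ = 0.56 × (0.4025 − 0.0993) / (0.7 × 2) = 0.56 × 0.2166 = 0.1213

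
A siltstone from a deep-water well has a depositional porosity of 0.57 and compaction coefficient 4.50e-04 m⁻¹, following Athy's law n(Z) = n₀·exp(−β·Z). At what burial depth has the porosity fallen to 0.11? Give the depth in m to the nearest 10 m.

Working in km (1 km = 1000 m; β in km⁻¹ = β in m⁻¹ × 1000):
Invert Athy's law: Z = ln(n₀/n) / β
Z = ln(0.57/0.11) / 0.45 = ln(5.182) / 0.45 = 1.6452 / 0.45 = 3.656 km

3660 m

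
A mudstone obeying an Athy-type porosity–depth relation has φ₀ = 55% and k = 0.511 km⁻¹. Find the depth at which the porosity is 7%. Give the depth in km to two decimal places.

4.03 km

Invert Athy's law: z = ln(φ₀/φ) / k
z = ln(0.55/0.07) / 0.511 = ln(7.857) / 0.511 = 2.0614 / 0.511 = 4.034 km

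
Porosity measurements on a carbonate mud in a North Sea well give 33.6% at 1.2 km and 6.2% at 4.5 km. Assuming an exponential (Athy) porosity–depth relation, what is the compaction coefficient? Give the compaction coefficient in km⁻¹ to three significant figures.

0.512 km⁻¹

Athy: phi(d) = phi₀ e^(−kd) ⇒ phi₁/phi₂ = e^{k(d₂−d₁)} ⇒ k = ln(phi₁/phi₂)/(d₂−d₁)
k = ln(0.336/0.062) / (4.5 − 1.2) = ln(5.419) / 3.3 = 1.6900 / 3.3 = 0.5121 km⁻¹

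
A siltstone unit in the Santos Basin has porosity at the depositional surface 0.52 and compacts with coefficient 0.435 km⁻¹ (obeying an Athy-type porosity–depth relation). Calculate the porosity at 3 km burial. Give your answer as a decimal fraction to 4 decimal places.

0.1410

phi = phi₀·exp(−k·z) = 0.52 × exp(−0.435 × 3) = 0.52 × exp(−1.305)
  = 0.52 × 0.2712 = 0.1410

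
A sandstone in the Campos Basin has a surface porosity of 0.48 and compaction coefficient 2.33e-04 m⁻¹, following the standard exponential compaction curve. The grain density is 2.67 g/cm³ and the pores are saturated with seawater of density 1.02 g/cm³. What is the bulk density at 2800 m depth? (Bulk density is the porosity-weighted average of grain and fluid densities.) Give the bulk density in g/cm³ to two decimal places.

2.26 g/cm³

Working in km (1 km = 1000 m; k in km⁻¹ = k in m⁻¹ × 1000):
Porosity at depth: phi = 0.48·exp(−0.233×2.8) = 0.48×0.5208 = 0.2500
Bulk density: ρ_b = (1−phi)ρ_g + phi·ρ_f = 0.7500×2.67 + 0.2500×1.02
       = 2.003 + 0.255 = 2.258 g/cm³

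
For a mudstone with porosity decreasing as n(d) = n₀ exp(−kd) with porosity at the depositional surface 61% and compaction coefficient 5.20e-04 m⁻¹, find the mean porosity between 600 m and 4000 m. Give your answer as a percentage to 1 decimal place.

Working in km (1 km = 1000 m; k in km⁻¹ = k in m⁻¹ × 1000):
⟨n⟩ = (1/(d₂−d₁)) ∫ n₀ e^(−kd) dd = n₀·(e^(−k·d₁) − e^(−k·d₂)) / (k·(d₂−d₁))
e^(−0.52×0.6) = 0.7320; e^(−0.52×4) = 0.1249
⟨n⟩ = 0.61 × (0.7320 − 0.1249) / (0.52 × 3.4) = 0.61 × 0.3434 = 0.2094

20.9%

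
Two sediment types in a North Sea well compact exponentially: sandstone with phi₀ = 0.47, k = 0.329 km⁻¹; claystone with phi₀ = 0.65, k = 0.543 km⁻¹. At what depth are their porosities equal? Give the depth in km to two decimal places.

1.52 km

Set phi₀ₐ e^(−kₐd) = phi₀ᵦ e^(−kᵦd) ⇒ ln(phi₀ₐ/phi₀ᵦ) = (kₐ − kᵦ)·d
d = ln(0.47/0.65) / (0.329 − 0.543) = -0.3242 / -0.214 = 1.515 km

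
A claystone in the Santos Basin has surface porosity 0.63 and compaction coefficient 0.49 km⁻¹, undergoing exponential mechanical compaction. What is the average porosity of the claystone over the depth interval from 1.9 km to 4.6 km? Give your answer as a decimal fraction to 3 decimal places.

0.138

⟨φ⟩ = (1/(Z₂−Z₁)) ∫ φ₀ e^(−kZ) dZ = φ₀·(e^(−k·Z₁) − e^(−k·Z₂)) / (k·(Z₂−Z₁))
e^(−0.49×1.9) = 0.3942; e^(−0.49×4.6) = 0.1050
⟨φ⟩ = 0.63 × (0.3942 − 0.1050) / (0.49 × 2.7) = 0.63 × 0.2186 = 0.1377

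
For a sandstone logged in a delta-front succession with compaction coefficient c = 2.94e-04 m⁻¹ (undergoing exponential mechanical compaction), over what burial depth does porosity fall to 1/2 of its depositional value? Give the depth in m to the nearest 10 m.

Working in km (1 km = 1000 m; c in km⁻¹ = c in m⁻¹ × 1000):
φ/φ₀ = 1/2 ⇒ exp(−c·d) = 1/2 ⇒ d = ln(2) / c
d = 0.6931 / 0.294 = 2.358 km

2360 m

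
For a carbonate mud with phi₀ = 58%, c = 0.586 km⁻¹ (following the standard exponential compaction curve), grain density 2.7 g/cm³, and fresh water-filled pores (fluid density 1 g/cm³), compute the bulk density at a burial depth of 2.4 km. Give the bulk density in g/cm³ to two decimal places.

Porosity at depth: phi = 0.58·exp(−0.586×2.4) = 0.58×0.2450 = 0.1421
Bulk density: ρ_b = (1−phi)ρ_g + phi·ρ_f = 0.8579×2.7 + 0.1421×1
       = 2.316 + 0.142 = 2.458 g/cm³

2.46 g/cm³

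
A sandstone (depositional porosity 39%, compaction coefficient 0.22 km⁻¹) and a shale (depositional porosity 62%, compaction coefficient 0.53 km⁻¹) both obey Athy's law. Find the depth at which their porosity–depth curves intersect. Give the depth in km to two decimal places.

Set φ₀ₐ e^(−βₐZ) = φ₀ᵦ e^(−βᵦZ) ⇒ ln(φ₀ₐ/φ₀ᵦ) = (βₐ − βᵦ)·Z
Z = ln(0.39/0.62) / (0.22 − 0.53) = -0.4636 / -0.31 = 1.495 km

1.50 km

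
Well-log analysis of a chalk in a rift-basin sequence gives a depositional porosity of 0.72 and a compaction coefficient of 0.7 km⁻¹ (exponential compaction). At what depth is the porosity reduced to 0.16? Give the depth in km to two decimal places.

Invert Athy's law: z = ln(φ₀/φ) / k
z = ln(0.72/0.16) / 0.7 = ln(4.5) / 0.7 = 1.5041 / 0.7 = 2.149 km

2.15 km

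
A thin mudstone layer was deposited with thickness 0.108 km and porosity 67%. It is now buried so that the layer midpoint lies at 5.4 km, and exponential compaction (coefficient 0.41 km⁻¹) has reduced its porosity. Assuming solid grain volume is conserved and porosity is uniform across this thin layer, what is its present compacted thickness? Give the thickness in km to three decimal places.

0.038 km

Porosity at 5.4 km: φ = 0.67·exp(−0.41×5.4) = 0.0732
Solid-volume conservation: h(1−φ) = h₀(1−φ₀) ⇒ h = h₀·(1−φ₀)/(1−φ)
h = 0.108 × (1 − 0.67)/(1 − 0.0732) = 0.108 × 0.3561 = 0.0385 km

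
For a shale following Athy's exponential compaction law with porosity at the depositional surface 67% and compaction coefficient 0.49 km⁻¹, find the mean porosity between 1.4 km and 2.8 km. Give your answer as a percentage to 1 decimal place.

24.4%

⟨φ⟩ = (1/(d₂−d₁)) ∫ φ₀ e^(−cd) dd = φ₀·(e^(−c·d₁) − e^(−c·d₂)) / (c·(d₂−d₁))
e^(−0.49×1.4) = 0.5036; e^(−0.49×2.8) = 0.2536
⟨φ⟩ = 0.67 × (0.5036 − 0.2536) / (0.49 × 1.4) = 0.67 × 0.3644 = 0.2442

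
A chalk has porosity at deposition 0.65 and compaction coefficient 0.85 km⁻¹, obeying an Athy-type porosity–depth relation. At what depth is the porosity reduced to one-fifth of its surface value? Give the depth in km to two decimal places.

n/n₀ = 1/5 ⇒ exp(−β·z) = 1/5 ⇒ z = ln(5) / β
z = 1.6094 / 0.85 = 1.893 km

1.89 km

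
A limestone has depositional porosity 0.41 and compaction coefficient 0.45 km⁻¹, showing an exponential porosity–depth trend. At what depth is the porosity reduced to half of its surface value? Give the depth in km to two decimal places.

n/n₀ = 1/2 ⇒ exp(−k·Z) = 1/2 ⇒ Z = ln(2) / k
Z = 0.6931 / 0.45 = 1.540 km

1.54 km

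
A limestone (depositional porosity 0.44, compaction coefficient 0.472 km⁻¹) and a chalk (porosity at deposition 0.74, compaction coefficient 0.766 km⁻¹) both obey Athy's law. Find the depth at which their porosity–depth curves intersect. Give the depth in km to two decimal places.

1.77 km

Set n₀ₐ e^(−kₐd) = n₀ᵦ e^(−kᵦd) ⇒ ln(n₀ₐ/n₀ᵦ) = (kₐ − kᵦ)·d
d = ln(0.44/0.74) / (0.472 − 0.766) = -0.5199 / -0.294 = 1.768 km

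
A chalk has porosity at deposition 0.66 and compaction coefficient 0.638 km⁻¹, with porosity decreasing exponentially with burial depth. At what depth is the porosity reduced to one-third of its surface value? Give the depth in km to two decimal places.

1.72 km

phi/phi₀ = 1/3 ⇒ exp(−k·Z) = 1/3 ⇒ Z = ln(3) / k
Z = 1.0986 / 0.638 = 1.722 km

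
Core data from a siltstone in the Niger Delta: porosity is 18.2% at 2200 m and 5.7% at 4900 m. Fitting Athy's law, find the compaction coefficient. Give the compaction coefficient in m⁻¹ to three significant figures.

0.000430 m⁻¹

Working in km (1 km = 1000 m; k in km⁻¹ = k in m⁻¹ × 1000):
Athy: phi(Z) = phi₀ e^(−kZ) ⇒ phi₁/phi₂ = e^{k(Z₂−Z₁)} ⇒ k = ln(phi₁/phi₂)/(Z₂−Z₁)
k = ln(0.182/0.057) / (4.9 − 2.2) = ln(3.193) / 2.7 = 1.1610 / 2.7 = 0.43 km⁻¹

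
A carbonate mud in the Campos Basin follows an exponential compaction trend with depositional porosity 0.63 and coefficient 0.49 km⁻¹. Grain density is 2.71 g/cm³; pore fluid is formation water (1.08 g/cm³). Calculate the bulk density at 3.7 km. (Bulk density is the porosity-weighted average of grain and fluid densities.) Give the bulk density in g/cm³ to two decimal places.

2.54 g/cm³

Porosity at depth: phi = 0.63·exp(−0.49×3.7) = 0.63×0.1632 = 0.1028
Bulk density: ρ_b = (1−phi)ρ_g + phi·ρ_f = 0.8972×2.71 + 0.1028×1.08
       = 2.431 + 0.111 = 2.542 g/cm³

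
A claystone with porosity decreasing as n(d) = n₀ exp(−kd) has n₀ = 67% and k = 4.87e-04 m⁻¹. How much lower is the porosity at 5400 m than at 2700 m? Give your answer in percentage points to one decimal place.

13.2 percentage points

Working in km (1 km = 1000 m; k in km⁻¹ = k in m⁻¹ × 1000):
n(2.7) = 0.67·e^(−0.487×2.7) = 0.1799
n(5.4) = 0.67·e^(−0.487×5.4) = 0.0483
Δn = 0.1799 − 0.0483 = 0.1316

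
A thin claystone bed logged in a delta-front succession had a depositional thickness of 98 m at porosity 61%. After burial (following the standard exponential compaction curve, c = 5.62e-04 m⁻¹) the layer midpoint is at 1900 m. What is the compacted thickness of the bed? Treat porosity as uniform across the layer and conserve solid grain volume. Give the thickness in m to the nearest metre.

Working in km (1 km = 1000 m; c in km⁻¹ = c in m⁻¹ × 1000):
Porosity at 1.9 km: φ = 0.61·exp(−0.562×1.9) = 0.2097
Solid-volume conservation: h(1−φ) = h₀(1−φ₀) ⇒ h = h₀·(1−φ₀)/(1−φ)
h = 0.098 × (1 − 0.61)/(1 − 0.2097) = 0.098 × 0.4935 = 0.0484 km

48 m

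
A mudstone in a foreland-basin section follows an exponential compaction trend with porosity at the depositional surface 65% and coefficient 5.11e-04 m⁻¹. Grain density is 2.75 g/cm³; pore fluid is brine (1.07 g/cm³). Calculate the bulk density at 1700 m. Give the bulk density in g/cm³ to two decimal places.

2.29 g/cm³

Working in km (1 km = 1000 m; k in km⁻¹ = k in m⁻¹ × 1000):
Porosity at depth: n = 0.65·exp(−0.511×1.7) = 0.65×0.4195 = 0.2727
Bulk density: ρ_b = (1−n)ρ_g + n·ρ_f = 0.7273×2.75 + 0.2727×1.07
       = 2.000 + 0.292 = 2.292 g/cm³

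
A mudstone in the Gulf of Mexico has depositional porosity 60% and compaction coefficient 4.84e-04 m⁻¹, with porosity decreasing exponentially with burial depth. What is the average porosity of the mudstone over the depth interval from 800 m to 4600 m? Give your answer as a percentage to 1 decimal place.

Working in km (1 km = 1000 m; k in km⁻¹ = k in m⁻¹ × 1000):
⟨phi⟩ = (1/(Z₂−Z₁)) ∫ phi₀ e^(−kZ) dZ = phi₀·(e^(−k·Z₁) − e^(−k·Z₂)) / (k·(Z₂−Z₁))
e^(−0.484×0.8) = 0.6790; e^(−0.484×4.6) = 0.1079
⟨phi⟩ = 0.6 × (0.6790 − 0.1079) / (0.484 × 3.8) = 0.6 × 0.3105 = 0.1863

18.6%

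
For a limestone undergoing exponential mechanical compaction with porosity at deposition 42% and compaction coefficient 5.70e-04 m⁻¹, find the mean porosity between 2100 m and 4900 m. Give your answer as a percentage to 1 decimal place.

6.3%

Working in km (1 km = 1000 m; k in km⁻¹ = k in m⁻¹ × 1000):
⟨phi⟩ = (1/(z₂−z₁)) ∫ phi₀ e^(−kz) dz = phi₀·(e^(−k·z₁) − e^(−k·z₂)) / (k·(z₂−z₁))
e^(−0.57×2.1) = 0.3021; e^(−0.57×4.9) = 0.0612
⟨phi⟩ = 0.42 × (0.3021 − 0.0612) / (0.57 × 2.8) = 0.42 × 0.1509 = 0.0634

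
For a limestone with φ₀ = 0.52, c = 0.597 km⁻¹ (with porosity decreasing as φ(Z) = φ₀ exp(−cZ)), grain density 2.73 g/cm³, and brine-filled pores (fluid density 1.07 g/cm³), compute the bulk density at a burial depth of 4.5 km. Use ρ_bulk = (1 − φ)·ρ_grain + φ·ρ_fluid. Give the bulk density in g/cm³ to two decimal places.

Porosity at depth: φ = 0.52·exp(−0.597×4.5) = 0.52×0.0681 = 0.0354
Bulk density: ρ_b = (1−φ)ρ_g + φ·ρ_f = 0.9646×2.73 + 0.0354×1.07
       = 2.633 + 0.038 = 2.671 g/cm³

2.67 g/cm³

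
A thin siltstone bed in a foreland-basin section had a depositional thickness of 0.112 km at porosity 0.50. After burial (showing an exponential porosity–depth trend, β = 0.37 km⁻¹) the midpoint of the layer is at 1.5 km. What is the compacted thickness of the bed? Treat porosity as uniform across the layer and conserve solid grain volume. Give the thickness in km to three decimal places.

0.079 km

Porosity at 1.5 km: phi = 0.5·exp(−0.37×1.5) = 0.2870
Solid-volume conservation: h(1−phi) = h₀(1−phi₀) ⇒ h = h₀·(1−phi₀)/(1−phi)
h = 0.112 × (1 − 0.5)/(1 − 0.2870) = 0.112 × 0.7013 = 0.0785 km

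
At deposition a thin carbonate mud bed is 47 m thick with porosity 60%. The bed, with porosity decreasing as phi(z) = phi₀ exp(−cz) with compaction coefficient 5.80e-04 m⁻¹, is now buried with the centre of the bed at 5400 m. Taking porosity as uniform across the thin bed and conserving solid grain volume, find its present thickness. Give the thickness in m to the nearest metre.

19 m

Working in km (1 km = 1000 m; c in km⁻¹ = c in m⁻¹ × 1000):
Porosity at 5.4 km: phi = 0.6·exp(−0.58×5.4) = 0.0262
Solid-volume conservation: h(1−phi) = h₀(1−phi₀) ⇒ h = h₀·(1−phi₀)/(1−phi)
h = 0.047 × (1 − 0.6)/(1 − 0.0262) = 0.047 × 0.4108 = 0.0193 km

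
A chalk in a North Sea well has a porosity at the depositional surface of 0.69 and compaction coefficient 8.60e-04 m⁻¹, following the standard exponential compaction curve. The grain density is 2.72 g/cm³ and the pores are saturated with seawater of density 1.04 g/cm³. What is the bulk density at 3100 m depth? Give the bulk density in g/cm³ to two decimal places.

2.64 g/cm³

Working in km (1 km = 1000 m; c in km⁻¹ = c in m⁻¹ × 1000):
Porosity at depth: φ = 0.69·exp(−0.86×3.1) = 0.69×0.0695 = 0.0480
Bulk density: ρ_b = (1−φ)ρ_g + φ·ρ_f = 0.9520×2.72 + 0.0480×1.04
       = 2.590 + 0.050 = 2.639 g/cm³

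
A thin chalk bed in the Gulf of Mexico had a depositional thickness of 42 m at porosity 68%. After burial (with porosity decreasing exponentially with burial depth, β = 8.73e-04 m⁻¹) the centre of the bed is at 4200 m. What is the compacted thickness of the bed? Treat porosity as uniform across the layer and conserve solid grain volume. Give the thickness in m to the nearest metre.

Working in km (1 km = 1000 m; β in km⁻¹ = β in m⁻¹ × 1000):
Porosity at 4.2 km: n = 0.68·exp(−0.873×4.2) = 0.0174
Solid-volume conservation: h(1−n) = h₀(1−n₀) ⇒ h = h₀·(1−n₀)/(1−n)
h = 0.042 × (1 − 0.68)/(1 − 0.0174) = 0.042 × 0.3257 = 0.0137 km

14 m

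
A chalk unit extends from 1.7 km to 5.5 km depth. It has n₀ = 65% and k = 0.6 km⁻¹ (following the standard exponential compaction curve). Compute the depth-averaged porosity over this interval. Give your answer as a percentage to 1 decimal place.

⟨n⟩ = (1/(Z₂−Z₁)) ∫ n₀ e^(−kZ) dZ = n₀·(e^(−k·Z₁) − e^(−k·Z₂)) / (k·(Z₂−Z₁))
e^(−0.6×1.7) = 0.3606; e^(−0.6×5.5) = 0.0369
⟨n⟩ = 0.65 × (0.3606 − 0.0369) / (0.6 × 3.8) = 0.65 × 0.1420 = 0.0923

9.2%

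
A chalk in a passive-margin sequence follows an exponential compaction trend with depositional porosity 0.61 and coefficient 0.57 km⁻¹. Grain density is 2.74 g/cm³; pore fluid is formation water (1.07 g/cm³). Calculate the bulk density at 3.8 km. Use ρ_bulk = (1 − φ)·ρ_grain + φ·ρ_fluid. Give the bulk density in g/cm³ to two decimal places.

Porosity at depth: φ = 0.61·exp(−0.57×3.8) = 0.61×0.1146 = 0.0699
Bulk density: ρ_b = (1−φ)ρ_g + φ·ρ_f = 0.9301×2.74 + 0.0699×1.07
       = 2.548 + 0.075 = 2.623 g/cm³

2.62 g/cm³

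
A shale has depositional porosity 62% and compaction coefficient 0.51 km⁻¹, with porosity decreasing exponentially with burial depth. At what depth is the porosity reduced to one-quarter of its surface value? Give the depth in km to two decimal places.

2.72 km

phi/phi₀ = 1/4 ⇒ exp(−c·z) = 1/4 ⇒ z = ln(4) / c
z = 1.3863 / 0.51 = 2.718 km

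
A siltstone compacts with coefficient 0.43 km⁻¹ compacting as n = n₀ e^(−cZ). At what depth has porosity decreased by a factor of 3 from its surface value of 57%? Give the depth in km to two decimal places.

n/n₀ = 1/3 ⇒ exp(−c·Z) = 1/3 ⇒ Z = ln(3) / c
Z = 1.0986 / 0.43 = 2.555 km

2.55 km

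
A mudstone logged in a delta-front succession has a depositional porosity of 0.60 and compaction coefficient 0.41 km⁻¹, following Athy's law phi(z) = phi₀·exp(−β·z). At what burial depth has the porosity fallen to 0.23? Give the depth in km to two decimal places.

Invert Athy's law: z = ln(phi₀/phi) / β
z = ln(0.6/0.23) / 0.41 = ln(2.609) / 0.41 = 0.9589 / 0.41 = 2.339 km

2.34 km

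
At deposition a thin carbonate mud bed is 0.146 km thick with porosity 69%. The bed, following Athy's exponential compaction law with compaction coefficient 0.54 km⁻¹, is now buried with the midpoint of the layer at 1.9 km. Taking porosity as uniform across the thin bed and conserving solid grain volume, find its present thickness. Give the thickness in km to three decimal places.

0.060 km

Porosity at 1.9 km: n = 0.69·exp(−0.54×1.9) = 0.2473
Solid-volume conservation: h(1−n) = h₀(1−n₀) ⇒ h = h₀·(1−n₀)/(1−n)
h = 0.146 × (1 − 0.69)/(1 − 0.2473) = 0.146 × 0.4119 = 0.0601 km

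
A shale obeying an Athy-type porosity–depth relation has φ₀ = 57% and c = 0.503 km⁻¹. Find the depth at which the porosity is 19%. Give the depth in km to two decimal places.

Invert Athy's law: Z = ln(φ₀/φ) / c
Z = ln(0.57/0.19) / 0.503 = ln(3) / 0.503 = 1.0986 / 0.503 = 2.184 km

2.18 km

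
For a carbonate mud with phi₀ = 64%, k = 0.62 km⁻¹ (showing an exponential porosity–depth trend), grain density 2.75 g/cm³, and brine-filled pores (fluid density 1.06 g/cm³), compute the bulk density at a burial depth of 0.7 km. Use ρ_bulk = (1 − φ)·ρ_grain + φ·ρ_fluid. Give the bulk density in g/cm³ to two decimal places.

2.05 g/cm³

Porosity at depth: phi = 0.64·exp(−0.62×0.7) = 0.64×0.6479 = 0.4147
Bulk density: ρ_b = (1−phi)ρ_g + phi·ρ_f = 0.5853×2.75 + 0.4147×1.06
       = 1.610 + 0.440 = 2.049 g/cm³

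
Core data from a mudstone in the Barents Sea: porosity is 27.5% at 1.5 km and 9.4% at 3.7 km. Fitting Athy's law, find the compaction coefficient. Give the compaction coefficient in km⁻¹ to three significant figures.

Athy: n(Z) = n₀ e^(−cZ) ⇒ n₁/n₂ = e^{c(Z₂−Z₁)} ⇒ c = ln(n₁/n₂)/(Z₂−Z₁)
c = ln(0.275/0.094) / (3.7 − 1.5) = ln(2.926) / 2.2 = 1.0735 / 2.2 = 0.4879 km⁻¹

0.488 km⁻¹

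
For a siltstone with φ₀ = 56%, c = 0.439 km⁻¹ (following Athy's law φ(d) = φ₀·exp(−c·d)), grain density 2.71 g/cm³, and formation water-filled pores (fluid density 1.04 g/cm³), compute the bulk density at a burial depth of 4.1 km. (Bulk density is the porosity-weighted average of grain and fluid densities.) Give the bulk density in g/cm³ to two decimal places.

2.56 g/cm³

Porosity at depth: φ = 0.56·exp(−0.439×4.1) = 0.56×0.1653 = 0.0926
Bulk density: ρ_b = (1−φ)ρ_g + φ·ρ_f = 0.9074×2.71 + 0.0926×1.04
       = 2.459 + 0.096 = 2.555 g/cm³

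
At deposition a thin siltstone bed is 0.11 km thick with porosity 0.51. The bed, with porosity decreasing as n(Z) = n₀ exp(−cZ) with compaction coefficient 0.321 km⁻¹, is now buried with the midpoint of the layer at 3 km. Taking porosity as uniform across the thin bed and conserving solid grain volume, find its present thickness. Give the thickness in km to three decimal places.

Porosity at 3 km: n = 0.51·exp(−0.321×3) = 0.1947
Solid-volume conservation: h(1−n) = h₀(1−n₀) ⇒ h = h₀·(1−n₀)/(1−n)
h = 0.11 × (1 − 0.51)/(1 − 0.1947) = 0.11 × 0.6085 = 0.0669 km

0.067 km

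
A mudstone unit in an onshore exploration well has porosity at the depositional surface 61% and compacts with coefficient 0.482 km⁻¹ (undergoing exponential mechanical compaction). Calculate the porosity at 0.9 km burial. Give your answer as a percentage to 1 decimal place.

39.5%

φ = φ₀·exp(−k·z) = 0.61 × exp(−0.482 × 0.9) = 0.61 × exp(−0.4338)
  = 0.61 × 0.6480 = 0.3953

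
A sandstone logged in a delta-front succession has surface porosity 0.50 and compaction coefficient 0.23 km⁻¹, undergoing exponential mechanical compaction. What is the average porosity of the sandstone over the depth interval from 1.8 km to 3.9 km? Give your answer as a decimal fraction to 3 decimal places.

⟨phi⟩ = (1/(Z₂−Z₁)) ∫ phi₀ e^(−cZ) dZ = phi₀·(e^(−c·Z₁) − e^(−c·Z₂)) / (c·(Z₂−Z₁))
e^(−0.23×1.8) = 0.6610; e^(−0.23×3.9) = 0.4078
⟨phi⟩ = 0.5 × (0.6610 − 0.4078) / (0.23 × 2.1) = 0.5 × 0.5242 = 0.2621

0.262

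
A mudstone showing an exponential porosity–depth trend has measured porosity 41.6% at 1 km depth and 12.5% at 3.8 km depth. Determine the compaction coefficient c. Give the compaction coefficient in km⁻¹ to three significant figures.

0.429 km⁻¹

Athy: phi(d) = phi₀ e^(−cd) ⇒ phi₁/phi₂ = e^{c(d₂−d₁)} ⇒ c = ln(phi₁/phi₂)/(d₂−d₁)
c = ln(0.416/0.125) / (3.8 − 1) = ln(3.328) / 2.8 = 1.2024 / 2.8 = 0.4294 km⁻¹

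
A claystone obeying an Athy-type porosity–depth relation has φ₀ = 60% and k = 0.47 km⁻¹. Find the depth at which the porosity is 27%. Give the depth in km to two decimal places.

1.70 km

Invert Athy's law: z = ln(φ₀/φ) / k
z = ln(0.6/0.27) / 0.47 = ln(2.222) / 0.47 = 0.7985 / 0.47 = 1.699 km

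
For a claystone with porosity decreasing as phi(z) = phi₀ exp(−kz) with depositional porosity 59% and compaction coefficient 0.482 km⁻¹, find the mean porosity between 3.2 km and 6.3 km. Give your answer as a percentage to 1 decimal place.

⟨phi⟩ = (1/(z₂−z₁)) ∫ phi₀ e^(−kz) dz = phi₀·(e^(−k·z₁) − e^(−k·z₂)) / (k·(z₂−z₁))
e^(−0.482×3.2) = 0.2139; e^(−0.482×6.3) = 0.0480
⟨phi⟩ = 0.59 × (0.2139 − 0.0480) / (0.482 × 3.1) = 0.59 × 0.1110 = 0.0655

6.5%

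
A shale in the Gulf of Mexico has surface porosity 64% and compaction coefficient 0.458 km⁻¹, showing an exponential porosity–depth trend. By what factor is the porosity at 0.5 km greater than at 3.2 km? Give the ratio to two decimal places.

3.44

n(z₁)/n(z₂) = e^(−k·z₁)/e^(−k·z₂) = e^{k(z₂−z₁)}
= exp(0.458 × 2.7) = exp(1.237) = 3.4439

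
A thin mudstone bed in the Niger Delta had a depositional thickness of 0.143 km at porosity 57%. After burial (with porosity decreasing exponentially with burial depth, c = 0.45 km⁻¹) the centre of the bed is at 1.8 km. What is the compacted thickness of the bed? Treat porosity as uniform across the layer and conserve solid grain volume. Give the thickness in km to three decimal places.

0.082 km

Porosity at 1.8 km: n = 0.57·exp(−0.45×1.8) = 0.2536
Solid-volume conservation: h(1−n) = h₀(1−n₀) ⇒ h = h₀·(1−n₀)/(1−n)
h = 0.143 × (1 − 0.57)/(1 − 0.2536) = 0.143 × 0.5761 = 0.0824 km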